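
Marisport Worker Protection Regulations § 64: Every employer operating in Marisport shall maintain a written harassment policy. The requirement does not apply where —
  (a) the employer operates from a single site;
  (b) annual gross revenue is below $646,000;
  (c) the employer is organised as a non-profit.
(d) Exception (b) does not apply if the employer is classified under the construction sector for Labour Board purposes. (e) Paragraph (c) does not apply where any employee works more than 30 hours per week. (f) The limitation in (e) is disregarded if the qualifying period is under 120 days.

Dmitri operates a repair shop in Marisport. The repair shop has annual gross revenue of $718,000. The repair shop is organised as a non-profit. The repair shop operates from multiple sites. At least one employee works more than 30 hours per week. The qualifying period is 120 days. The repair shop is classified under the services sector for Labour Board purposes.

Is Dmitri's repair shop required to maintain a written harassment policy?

Yes — Dmitri's repair shop must maintain a written harassment policy.

Exception (a) does not apply: the employer operates from multiple sites.
Exception (b) fails — annual gross revenue is $718,000, not below $646,000.
Exception (c)'s conditions are all satisfied: the employer is a non-profit. But applying paragraphs (e)–(f): (e) is engaged — at least one employee exceeds 30 hours/week. (f), which would lift (e), is inapplicable — the qualifying period is 120 days, not under 120 days. So (c) is unavailable.
No exception displaces § 64.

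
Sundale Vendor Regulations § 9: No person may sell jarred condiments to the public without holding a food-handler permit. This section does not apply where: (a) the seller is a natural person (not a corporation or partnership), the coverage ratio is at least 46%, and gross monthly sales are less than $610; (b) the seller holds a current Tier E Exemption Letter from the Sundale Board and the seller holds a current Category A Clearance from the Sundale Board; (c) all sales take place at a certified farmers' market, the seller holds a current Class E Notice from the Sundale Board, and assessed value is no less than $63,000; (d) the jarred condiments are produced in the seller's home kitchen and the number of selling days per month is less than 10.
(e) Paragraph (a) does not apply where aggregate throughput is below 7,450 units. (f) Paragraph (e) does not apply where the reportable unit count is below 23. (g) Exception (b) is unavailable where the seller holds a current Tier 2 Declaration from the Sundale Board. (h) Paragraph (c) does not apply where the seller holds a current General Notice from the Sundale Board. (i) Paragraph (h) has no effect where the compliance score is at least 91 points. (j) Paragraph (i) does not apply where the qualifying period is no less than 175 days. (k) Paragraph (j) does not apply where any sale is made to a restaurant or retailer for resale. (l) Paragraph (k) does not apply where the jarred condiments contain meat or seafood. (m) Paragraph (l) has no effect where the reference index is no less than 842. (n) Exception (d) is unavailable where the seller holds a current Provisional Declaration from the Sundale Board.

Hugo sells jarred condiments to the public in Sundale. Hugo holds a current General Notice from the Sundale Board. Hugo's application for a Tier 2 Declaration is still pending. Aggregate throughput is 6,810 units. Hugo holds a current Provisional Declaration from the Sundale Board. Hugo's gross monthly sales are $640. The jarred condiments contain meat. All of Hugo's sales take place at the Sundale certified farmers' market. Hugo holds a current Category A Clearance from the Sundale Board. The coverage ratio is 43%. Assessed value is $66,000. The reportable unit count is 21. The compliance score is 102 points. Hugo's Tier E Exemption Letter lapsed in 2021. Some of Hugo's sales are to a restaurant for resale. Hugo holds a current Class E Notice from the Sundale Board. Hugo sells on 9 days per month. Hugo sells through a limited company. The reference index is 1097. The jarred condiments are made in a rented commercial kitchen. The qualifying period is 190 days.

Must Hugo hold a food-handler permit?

Exception (a) does not apply: the seller operates through a limited company.
Exception (b) does not apply: the Tier E Exemption Letter is not current.
All of (c)'s requirements are met (all sales are at a certified farmers' market; a current Class E Notice is held; assessed value is $66,000, meeting the $63,000 threshold). Applying paragraphs (h)–(m): (h) operates (a current General Notice is held), but is itself disapplied by (i): (i) operates against (h): the compliance score is 102 points, meeting the 91 points threshold. (j) is engaged (the qualifying period is 190 days, meeting the 175 days threshold), but is itself disapplied by (k): (k) applies — some sales are to a restaurant for resale. (l) is engaged (the jarred condiments contain meat), but is itself disapplied by (m): (m) operates against (l): the reference index is 1,097, meeting the 842 threshold. So (c) applies.
Exception (d) fails — the jarred condiments are made in a commercial kitchen, not a home kitchen.

No — exception (c) applies; Hugo is not required to hold a food-handler permit.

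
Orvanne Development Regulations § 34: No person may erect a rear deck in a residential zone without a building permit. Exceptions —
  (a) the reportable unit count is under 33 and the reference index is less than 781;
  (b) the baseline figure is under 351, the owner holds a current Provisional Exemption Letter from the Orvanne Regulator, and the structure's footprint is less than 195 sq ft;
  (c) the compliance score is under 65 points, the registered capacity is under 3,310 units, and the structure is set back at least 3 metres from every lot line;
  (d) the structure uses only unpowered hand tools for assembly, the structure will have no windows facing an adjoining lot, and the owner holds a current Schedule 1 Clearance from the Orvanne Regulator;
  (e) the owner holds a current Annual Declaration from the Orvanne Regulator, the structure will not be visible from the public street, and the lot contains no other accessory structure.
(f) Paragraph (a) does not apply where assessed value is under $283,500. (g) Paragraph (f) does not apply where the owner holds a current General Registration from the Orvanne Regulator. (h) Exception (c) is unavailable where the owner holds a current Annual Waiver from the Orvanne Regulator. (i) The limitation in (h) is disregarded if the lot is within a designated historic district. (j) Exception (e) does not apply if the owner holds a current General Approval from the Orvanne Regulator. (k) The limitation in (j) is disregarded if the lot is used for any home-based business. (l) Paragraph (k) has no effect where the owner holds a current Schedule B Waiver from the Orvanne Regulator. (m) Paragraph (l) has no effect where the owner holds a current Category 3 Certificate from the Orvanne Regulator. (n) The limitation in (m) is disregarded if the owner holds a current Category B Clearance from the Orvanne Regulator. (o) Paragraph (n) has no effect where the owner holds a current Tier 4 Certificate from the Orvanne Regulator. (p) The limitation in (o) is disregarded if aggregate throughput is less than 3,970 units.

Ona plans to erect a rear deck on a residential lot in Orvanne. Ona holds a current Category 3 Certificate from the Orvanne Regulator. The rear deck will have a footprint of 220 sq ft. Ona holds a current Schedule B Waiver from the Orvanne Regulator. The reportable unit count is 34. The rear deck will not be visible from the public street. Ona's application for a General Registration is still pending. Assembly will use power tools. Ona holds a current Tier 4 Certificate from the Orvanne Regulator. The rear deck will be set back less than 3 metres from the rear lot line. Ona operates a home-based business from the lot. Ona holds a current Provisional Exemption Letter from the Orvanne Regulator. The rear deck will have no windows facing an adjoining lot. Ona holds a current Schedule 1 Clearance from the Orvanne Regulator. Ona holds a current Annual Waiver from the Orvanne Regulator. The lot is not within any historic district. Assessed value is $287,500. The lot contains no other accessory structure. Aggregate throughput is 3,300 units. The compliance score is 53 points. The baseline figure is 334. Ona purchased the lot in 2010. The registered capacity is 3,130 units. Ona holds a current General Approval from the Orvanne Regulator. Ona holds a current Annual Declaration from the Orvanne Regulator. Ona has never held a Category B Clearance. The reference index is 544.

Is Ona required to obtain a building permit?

Exception (a) requires that the reportable unit count is under 33; but the reportable unit count is 34, not under 33, so (a) is unavailable.
Exception (b) fails — the structure's footprint is 220 sq ft, not less than 195 sq ft.
Exception (c) requires that the structure is set back at least 3 metres from every lot line; but the rear setback is under 3 m, so (c) is unavailable.
Exception (d) does not apply: assembly uses power tools.
Exception (e)'s conditions are all satisfied: a current Annual Declaration is held; the structure will not be visible from the street; the lot has no other accessory structure. As to paragraphs (j)–(p): (j) would limit (e) — a current General Approval is held — but (k) sets (j) aside: (k) operates against (j): a home-based business operates on the lot. (l) would limit (k) — a current Schedule B Waiver is held — but (m) sets (l) aside: (m) operates against (l): a current Category 3 Certificate is held. (n) is inapplicable (no current Category B Clearance is held), so (m) stands. So (e) applies.

No — exception (e) applies; Ona does not need a building permit.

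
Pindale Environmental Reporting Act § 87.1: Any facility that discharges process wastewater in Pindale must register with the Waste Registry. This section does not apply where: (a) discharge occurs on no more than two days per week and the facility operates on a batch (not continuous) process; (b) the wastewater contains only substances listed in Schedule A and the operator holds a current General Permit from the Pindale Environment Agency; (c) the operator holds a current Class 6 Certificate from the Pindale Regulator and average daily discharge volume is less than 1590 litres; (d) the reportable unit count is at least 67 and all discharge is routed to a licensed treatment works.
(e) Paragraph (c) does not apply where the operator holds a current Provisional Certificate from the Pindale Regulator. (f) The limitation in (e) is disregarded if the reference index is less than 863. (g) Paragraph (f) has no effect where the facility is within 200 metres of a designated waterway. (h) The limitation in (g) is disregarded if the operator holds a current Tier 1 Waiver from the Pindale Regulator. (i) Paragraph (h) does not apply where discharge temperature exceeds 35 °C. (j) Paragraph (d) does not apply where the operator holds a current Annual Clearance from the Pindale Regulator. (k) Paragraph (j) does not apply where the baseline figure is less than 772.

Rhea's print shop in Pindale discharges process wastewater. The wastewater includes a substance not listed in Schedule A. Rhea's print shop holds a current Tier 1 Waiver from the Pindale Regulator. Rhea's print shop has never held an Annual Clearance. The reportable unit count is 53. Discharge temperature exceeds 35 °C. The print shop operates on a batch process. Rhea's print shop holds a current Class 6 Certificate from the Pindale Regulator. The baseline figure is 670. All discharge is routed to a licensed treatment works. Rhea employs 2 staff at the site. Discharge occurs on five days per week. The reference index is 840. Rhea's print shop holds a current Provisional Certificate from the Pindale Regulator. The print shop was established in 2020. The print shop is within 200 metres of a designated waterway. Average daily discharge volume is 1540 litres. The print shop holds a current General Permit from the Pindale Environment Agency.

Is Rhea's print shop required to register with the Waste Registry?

Exception (a) does not apply: discharge occurs on five days per week.
Exception (b) fails — the wastewater includes a non-Schedule-A substance.
Exception (c) is satisfied on its face — a current Class 6 Certificate is held; average daily discharge volume is 1540 litres, less than the 1590 litres limit. But: (e) operates against (c): a current Provisional Certificate is held. (f) would limit (e) — the reference index is 840, less than the 863 limit — but (g) sets (f) aside: (g) operates against (f): the print shop is within 200 m of a designated waterway. (h) would limit (g) — a current Tier 1 Waiver is held — but (i) sets (h) aside: (i) operates against (h): discharge temperature exceeds 35 °C. Exception (c) does not apply.
Exception (d) requires that the reportable unit count is at least 67; but the reportable unit count is 53, short of 67, so (d) is unavailable.
None of the exceptions is available; § 87.1 applies in full.

Yes — Rhea's print shop must register with the Waste Registry.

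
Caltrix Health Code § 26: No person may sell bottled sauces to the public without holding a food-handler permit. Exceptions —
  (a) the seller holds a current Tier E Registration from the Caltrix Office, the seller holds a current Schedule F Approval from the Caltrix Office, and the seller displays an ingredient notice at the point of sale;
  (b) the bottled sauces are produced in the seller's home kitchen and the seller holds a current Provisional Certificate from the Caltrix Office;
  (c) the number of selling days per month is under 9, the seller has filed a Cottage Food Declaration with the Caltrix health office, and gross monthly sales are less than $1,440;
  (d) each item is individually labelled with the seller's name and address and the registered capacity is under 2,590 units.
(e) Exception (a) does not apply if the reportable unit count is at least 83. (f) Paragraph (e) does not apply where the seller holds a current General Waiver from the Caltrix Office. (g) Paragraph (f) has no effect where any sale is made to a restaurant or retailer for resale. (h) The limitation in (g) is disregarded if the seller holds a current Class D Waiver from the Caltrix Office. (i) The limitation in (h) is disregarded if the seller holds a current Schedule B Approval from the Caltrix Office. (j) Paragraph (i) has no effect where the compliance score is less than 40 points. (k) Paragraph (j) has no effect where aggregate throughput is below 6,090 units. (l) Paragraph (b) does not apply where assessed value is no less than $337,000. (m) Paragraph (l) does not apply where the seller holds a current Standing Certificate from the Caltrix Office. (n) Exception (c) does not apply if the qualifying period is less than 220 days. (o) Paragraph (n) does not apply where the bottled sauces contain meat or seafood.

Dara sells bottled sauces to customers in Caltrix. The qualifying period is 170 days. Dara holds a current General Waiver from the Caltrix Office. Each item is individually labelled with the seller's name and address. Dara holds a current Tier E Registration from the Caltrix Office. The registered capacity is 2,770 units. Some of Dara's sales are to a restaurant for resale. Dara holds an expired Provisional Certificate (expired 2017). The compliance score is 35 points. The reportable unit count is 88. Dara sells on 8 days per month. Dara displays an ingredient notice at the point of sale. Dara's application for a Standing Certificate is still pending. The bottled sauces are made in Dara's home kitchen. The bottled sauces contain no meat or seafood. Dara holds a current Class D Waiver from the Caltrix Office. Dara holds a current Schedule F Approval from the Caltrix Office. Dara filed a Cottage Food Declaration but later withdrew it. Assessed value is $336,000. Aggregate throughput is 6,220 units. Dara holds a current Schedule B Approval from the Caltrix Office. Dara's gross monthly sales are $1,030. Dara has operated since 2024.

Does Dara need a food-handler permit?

No — exception (a) applies; Dara is not required to hold a food-handler permit.

Exception (a) is satisfied on its face — a current Tier E Registration is held; a current Schedule F Approval is held; an ingredient notice is displayed. Under paragraphs (e)–(k): (e) operates (the reportable unit count is 88, meeting the 83 threshold), but is set aside by (f): (f) is engaged — a current General Waiver is held. (g) is triggered (some sales are to a restaurant for resale), but is displaced by (h): (h) applies — a current Class D Waiver is held. (i) operates (a current Schedule B Approval is held), but is displaced by (j): (j) is triggered — the compliance score is 35 points, less than the 40 points limit. (k) does not operate here (aggregate throughput is 6,220 units, not below 6,090 units), so (j) stands. Exception (a) stands.
Exception (b) does not apply: no current Provisional Certificate is held.
Exception (c) fails — the Cottage Food Declaration was withdrawn.
Exception (d) fails — the registered capacity is 2,770 units, not under 2,590 units.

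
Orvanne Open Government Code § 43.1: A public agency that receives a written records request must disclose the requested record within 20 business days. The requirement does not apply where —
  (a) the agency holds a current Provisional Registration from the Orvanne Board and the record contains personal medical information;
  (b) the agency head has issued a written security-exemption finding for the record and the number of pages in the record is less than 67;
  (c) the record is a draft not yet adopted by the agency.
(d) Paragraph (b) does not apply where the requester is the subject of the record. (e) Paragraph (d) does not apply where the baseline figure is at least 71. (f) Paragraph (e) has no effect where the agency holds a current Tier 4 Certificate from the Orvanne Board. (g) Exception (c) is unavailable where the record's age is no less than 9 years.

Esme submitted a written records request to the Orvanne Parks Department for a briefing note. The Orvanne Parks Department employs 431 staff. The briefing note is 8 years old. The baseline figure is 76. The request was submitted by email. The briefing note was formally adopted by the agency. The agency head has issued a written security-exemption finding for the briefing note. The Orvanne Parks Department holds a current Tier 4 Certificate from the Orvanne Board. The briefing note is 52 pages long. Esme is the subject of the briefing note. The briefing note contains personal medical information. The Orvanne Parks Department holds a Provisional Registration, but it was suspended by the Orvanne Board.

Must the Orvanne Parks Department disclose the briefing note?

Yes — the Orvanne Parks Department must disclose the briefing note.

Exception (a) requires that the agency holds a current Provisional Registration from the Orvanne Board; but no current Provisional Registration is held, so (a) is unavailable.
All of (b)'s requirements are met (a written security-exemption finding has been issued; the number of pages in the record is 52, less than the 67 limit). But applying paragraphs (d)–(f): (d) operates against (b): Esme is the subject of the briefing note. (e) would limit (d) — the baseline figure is 76, meeting the 71 threshold — but (f) sets (e) aside: (f) operates against (e): a current Tier 4 Certificate is held. Exception (b) does not apply.
Exception (c) requires that the record is a draft not yet adopted by the agency; but the briefing note has been formally adopted, so (c) is unavailable.
None of the exceptions is available; § 43.1 applies in full.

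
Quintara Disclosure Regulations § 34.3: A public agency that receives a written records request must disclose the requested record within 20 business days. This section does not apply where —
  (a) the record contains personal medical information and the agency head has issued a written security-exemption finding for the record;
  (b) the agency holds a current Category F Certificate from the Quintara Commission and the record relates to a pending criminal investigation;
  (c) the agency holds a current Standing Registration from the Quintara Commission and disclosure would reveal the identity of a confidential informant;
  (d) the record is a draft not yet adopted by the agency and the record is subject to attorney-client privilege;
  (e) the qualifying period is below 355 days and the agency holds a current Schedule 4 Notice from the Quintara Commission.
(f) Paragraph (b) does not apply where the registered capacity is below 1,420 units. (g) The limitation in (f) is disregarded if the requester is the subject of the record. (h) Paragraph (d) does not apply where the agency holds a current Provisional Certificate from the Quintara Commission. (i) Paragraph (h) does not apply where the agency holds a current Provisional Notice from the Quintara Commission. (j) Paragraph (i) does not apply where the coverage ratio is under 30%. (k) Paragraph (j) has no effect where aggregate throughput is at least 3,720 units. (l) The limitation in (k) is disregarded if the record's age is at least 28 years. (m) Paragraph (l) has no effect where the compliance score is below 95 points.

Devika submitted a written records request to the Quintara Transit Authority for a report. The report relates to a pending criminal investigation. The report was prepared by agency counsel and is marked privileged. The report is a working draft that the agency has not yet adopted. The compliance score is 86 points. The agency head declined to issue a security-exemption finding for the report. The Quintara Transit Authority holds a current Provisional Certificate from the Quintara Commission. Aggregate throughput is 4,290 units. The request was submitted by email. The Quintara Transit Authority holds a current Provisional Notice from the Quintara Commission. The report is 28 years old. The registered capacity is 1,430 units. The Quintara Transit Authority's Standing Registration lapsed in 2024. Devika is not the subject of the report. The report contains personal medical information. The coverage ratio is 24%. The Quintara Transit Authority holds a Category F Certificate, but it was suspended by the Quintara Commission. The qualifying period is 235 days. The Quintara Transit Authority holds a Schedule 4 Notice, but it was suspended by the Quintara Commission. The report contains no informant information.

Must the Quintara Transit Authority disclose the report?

Exception (a) does not apply: the agency head declined to issue a security-exemption finding.
Exception (b) fails — the Category F Certificate is not current.
Exception (c) does not apply: the Standing Registration is not current.
Exception (d)'s conditions are all satisfied: the report is an unadopted draft; the report is privileged. Considering the limiting provisions: (h) is triggered (a current Provisional Certificate is held), but is overridden by (i): (i) operates — a current Provisional Notice is held. (j) operates (the coverage ratio is 24%, under the 30% limit), but is itself disapplied by (k): (k) operates against (j): aggregate throughput is 4,290 units, meeting the 3,720 units threshold. (l) would limit (k) — the record's age is 28 years, meeting the 28 years threshold — but (m) sets (l) aside: (m) operates — the compliance score is 86 points, below the 95 points limit. (d) remains available.
Exception (e) does not apply: no current Schedule 4 Notice is held.

No — exception (d) applies; the Quintara Transit Authority is not required to disclose the report.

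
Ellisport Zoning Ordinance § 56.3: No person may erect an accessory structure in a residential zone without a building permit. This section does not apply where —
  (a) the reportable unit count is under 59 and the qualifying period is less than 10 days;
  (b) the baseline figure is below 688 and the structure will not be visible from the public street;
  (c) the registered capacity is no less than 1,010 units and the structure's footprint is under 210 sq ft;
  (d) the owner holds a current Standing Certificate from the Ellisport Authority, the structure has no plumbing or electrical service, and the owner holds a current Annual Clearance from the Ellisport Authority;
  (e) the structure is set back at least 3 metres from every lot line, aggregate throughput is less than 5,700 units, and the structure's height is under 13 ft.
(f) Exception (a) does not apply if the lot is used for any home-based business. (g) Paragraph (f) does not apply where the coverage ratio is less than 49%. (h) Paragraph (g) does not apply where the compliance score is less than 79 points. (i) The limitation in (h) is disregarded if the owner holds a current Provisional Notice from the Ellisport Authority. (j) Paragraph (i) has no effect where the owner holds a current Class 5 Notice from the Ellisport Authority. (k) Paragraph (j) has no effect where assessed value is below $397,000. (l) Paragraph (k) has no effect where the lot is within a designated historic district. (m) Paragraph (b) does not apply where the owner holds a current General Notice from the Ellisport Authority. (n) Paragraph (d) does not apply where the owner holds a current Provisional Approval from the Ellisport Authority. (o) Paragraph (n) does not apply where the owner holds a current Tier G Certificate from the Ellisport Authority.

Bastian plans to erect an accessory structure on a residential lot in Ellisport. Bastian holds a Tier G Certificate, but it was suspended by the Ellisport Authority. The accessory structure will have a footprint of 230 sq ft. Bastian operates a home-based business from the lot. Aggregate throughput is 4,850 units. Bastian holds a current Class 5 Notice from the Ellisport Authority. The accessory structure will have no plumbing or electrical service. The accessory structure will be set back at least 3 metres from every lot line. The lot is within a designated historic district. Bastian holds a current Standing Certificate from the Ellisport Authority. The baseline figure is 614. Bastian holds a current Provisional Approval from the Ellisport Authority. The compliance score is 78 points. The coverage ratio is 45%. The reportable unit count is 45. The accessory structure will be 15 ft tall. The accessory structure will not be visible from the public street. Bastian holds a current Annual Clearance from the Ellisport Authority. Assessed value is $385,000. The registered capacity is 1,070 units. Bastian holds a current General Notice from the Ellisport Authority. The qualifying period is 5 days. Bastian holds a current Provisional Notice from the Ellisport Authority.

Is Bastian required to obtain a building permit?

Exception (a) is satisfied on its face — the reportable unit count is 45, under the 59 limit; the qualifying period is 5 days, less than the 10 days limit. However, paragraphs (f)–(l) must be considered: (f) is triggered — a home-based business operates on the lot. (g) applies (the coverage ratio is 45%, less than the 49% limit), but is overridden by (h): (h) operates against (g): the compliance score is 78 points, less than the 79 points limit. (i) would limit (h) — a current Provisional Notice is held — but (j) sets (i) aside: (j) operates — a current Class 5 Notice is held. (k) is engaged (assessed value is $385,000, below the $397,000 limit), but is itself disapplied by (l): (l) operates against (k): the lot is in a historic district. So (a) is unavailable.
Exception (b)'s conditions are all satisfied: the baseline figure is 614, below the 688 limit; the structure will not be visible from the street. But: (m) operates against (b): a current General Notice is held. So (b) is unavailable.
Exception (c) fails — the structure's footprint is 230 sq ft, not under 210 sq ft.
Exception (d) is satisfied on its face — a current Standing Certificate is held; there is no plumbing or electrical service; a current Annual Clearance is held. But applying paragraphs (n)–(o): (n) operates against (d): a current Provisional Approval is held. (o) is inapplicable (no current Tier G Certificate is held), so (n) stands. So (d) is unavailable.
Exception (e) does not apply: the structure's height is 15 ft, not under 13 ft.
Every exception is unavailable, so the rule governs.

Yes — Bastian must obtain a building permit.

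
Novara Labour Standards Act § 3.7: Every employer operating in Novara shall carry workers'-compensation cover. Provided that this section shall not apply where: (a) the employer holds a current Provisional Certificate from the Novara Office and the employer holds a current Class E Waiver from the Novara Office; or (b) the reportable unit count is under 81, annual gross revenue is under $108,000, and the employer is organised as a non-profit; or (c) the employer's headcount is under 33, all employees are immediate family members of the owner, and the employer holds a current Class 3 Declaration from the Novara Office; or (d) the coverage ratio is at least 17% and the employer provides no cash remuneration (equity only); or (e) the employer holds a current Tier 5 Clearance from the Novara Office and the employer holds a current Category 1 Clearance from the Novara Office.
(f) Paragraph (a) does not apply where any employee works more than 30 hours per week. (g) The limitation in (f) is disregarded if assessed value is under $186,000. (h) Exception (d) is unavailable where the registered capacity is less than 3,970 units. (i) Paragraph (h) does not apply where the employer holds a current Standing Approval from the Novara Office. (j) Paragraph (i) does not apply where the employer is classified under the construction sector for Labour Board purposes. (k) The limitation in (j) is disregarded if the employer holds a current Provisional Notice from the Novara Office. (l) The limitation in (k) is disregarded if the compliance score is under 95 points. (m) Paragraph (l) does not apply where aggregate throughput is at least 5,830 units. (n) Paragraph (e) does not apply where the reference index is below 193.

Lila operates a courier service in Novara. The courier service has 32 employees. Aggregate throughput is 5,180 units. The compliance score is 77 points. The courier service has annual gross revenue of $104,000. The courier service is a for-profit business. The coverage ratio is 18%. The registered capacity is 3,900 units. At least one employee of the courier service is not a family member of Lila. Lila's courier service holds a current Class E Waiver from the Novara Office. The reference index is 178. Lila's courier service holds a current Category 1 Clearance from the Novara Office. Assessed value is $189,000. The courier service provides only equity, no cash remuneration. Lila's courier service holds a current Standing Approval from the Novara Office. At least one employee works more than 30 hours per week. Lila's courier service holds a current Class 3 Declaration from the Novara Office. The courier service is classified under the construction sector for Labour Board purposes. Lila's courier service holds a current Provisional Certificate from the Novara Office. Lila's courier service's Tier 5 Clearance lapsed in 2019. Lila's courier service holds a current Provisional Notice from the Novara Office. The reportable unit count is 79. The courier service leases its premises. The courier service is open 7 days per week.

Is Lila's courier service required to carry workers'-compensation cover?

Yes — Lila's courier service must carry workers'-compensation cover.

Exception (a)'s conditions are all satisfied: a current Provisional Certificate is held; a current Class E Waiver is held. However, paragraphs (f)–(g) must be considered: (f) is engaged — at least one employee exceeds 30 hours/week. (g), which would lift (f), is inapplicable — assessed value is $189,000, not under $186,000. Exception (a) does not apply.
Exception (b) fails — the employer is for-profit.
Exception (c) does not apply: at least one employee is not a family member.
Exception (d) is satisfied on its face — the coverage ratio is 18%, meeting the 17% threshold; remuneration is equity-only. However, paragraphs (h)–(m) must be considered: (h) applies — the registered capacity is 3,900 units, less than the 3,970 units limit. (i) would limit (h) — a current Standing Approval is held — but (j) sets (i) aside: (j) operates against (i): the courier service is classified under the construction sector. (k) would limit (j) — a current Provisional Notice is held — but (l) sets (k) aside: (l) operates — the compliance score is 77 points, under the 95 points limit. (m) is inapplicable (aggregate throughput is 5,180 units, short of 5,830 units), so (l) stands. (d) is therefore removed.
Exception (e) requires that the employer holds a current Tier 5 Clearance from the Novara Office; but no current Tier 5 Clearance is held, so (e) is unavailable.
No exception is made out. Lila's courier service falls within the general rule.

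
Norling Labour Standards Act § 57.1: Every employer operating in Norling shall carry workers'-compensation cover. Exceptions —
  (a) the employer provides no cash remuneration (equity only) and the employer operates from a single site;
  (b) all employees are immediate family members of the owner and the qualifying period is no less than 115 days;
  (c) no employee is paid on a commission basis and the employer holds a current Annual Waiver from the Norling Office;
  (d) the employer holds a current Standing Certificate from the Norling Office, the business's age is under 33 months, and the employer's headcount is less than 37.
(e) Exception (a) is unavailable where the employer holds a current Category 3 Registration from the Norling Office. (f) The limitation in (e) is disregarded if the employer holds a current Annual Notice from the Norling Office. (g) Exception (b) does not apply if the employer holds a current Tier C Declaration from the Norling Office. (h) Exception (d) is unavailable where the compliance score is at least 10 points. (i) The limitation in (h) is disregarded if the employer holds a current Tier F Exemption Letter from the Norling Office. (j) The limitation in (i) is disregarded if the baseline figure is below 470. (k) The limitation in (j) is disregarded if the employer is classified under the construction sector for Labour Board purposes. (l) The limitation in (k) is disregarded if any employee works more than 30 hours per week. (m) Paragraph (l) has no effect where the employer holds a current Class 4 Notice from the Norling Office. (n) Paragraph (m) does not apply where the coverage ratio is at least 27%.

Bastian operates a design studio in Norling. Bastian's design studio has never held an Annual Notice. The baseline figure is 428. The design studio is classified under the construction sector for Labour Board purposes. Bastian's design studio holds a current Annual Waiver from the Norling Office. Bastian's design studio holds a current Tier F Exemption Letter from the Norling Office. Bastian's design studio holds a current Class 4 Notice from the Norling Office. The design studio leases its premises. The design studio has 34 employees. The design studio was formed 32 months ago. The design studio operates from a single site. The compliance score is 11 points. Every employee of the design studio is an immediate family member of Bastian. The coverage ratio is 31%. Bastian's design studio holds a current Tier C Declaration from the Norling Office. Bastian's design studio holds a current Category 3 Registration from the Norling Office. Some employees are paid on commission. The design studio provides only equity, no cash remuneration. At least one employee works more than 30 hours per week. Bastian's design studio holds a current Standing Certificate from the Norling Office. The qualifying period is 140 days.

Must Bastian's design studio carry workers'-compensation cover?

Yes — Bastian's design studio must carry workers'-compensation cover.

Exception (a)'s conditions are all satisfied: remuneration is equity-only; the employer operates from a single site. But: (e) operates against (a): a current Category 3 Registration is held. (f) is not triggered (the Annual Notice is not current), so (e) stands. Exception (a) does not apply.
Exception (b)'s conditions are all satisfied: every employee is an immediate family member; the qualifying period is 140 days, meeting the 115 days threshold. Turning to paragraph (g): (g) is triggered — a current Tier C Declaration is held. Exception (b) does not apply.
Exception (c) does not apply: some employees are paid on commission.
All of (d)'s requirements are met (a current Standing Certificate is held; the business's age is 32 months, under the 33 months limit; the employer's headcount is 34, less than the 37 limit). Turning to paragraphs (h)–(n): (h) operates — the compliance score is 11 points, meeting the 10 points threshold. (i) would limit (h) — a current Tier F Exemption Letter is held — but (j) sets (i) aside: (j) operates against (i): the baseline figure is 428, below the 470 limit. (k) would limit (j) — the design studio is classified under the construction sector — but (l) sets (k) aside: (l) applies — at least one employee exceeds 30 hours/week. (m) operates (a current Class 4 Notice is held), but is displaced by (n): (n) operates — the coverage ratio is 31%, meeting the 27% threshold. Exception (d) does not apply.
No exception applies. The general rule governs.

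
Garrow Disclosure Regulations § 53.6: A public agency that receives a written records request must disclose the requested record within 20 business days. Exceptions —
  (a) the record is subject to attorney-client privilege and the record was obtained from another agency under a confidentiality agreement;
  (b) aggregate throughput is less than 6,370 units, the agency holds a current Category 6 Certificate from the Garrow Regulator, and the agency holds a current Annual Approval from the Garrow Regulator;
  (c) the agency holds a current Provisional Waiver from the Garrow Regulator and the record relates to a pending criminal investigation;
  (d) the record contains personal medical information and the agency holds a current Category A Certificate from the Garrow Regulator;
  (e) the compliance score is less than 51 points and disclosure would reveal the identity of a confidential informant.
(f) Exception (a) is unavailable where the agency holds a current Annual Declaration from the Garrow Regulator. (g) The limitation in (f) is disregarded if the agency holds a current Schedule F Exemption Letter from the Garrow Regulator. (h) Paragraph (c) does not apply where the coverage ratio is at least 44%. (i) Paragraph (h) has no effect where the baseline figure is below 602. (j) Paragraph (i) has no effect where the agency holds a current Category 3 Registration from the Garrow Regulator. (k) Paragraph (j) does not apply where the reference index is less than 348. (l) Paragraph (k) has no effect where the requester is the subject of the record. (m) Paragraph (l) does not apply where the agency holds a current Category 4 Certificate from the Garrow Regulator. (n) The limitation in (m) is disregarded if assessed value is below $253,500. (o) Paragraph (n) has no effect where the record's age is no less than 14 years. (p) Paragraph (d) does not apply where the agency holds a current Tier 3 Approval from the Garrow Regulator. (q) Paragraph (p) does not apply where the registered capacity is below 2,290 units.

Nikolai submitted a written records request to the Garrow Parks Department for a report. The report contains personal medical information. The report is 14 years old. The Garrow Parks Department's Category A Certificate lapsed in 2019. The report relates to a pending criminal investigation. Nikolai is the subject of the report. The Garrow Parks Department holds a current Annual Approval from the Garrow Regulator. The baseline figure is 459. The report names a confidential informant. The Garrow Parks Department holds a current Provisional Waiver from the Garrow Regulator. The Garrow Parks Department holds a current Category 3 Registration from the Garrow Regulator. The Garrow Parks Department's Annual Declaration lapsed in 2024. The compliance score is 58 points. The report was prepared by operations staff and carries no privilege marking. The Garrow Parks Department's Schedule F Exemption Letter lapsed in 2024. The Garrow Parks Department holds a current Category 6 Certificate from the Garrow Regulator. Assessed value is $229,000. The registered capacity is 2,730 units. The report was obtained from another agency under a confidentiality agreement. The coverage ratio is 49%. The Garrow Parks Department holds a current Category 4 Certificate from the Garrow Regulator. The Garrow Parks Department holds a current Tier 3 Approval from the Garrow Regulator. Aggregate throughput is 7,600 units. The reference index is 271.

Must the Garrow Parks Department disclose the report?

Exception (a) requires that the record is subject to attorney-client privilege; but the report carries no privilege marking, so (a) is unavailable.
Exception (b) requires that aggregate throughput is less than 6,370 units; but aggregate throughput is 7,600 units, not less than 6,370 units, so (b) is unavailable.
Exception (c): a current Provisional Waiver is held; the report relates to a pending investigation — every condition holds. Applying paragraphs (h)–(o): (h) would limit (c) — the coverage ratio is 49%, meeting the 44% threshold — but (i) sets (h) aside: (i) operates against (h): the baseline figure is 459, below the 602 limit. (j) would limit (i) — a current Category 3 Registration is held — but (k) sets (j) aside: (k) operates against (j): the reference index is 271, less than the 348 limit. (l) operates (Nikolai is the subject of the report), but is displaced by (m): (m) operates against (l): a current Category 4 Certificate is held. (n) applies (assessed value is $229,000, below the $253,500 limit), but is set aside by (o): (o) operates against (n): the record's age is 14 years, meeting the 14 years threshold. (c) remains available.
Exception (d) fails — the Category A Certificate is not current.
Exception (e) does not apply: the compliance score is 58 points, not less than 51 points.

No — exception (c) applies; the Garrow Parks Department is not required to disclose the report.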